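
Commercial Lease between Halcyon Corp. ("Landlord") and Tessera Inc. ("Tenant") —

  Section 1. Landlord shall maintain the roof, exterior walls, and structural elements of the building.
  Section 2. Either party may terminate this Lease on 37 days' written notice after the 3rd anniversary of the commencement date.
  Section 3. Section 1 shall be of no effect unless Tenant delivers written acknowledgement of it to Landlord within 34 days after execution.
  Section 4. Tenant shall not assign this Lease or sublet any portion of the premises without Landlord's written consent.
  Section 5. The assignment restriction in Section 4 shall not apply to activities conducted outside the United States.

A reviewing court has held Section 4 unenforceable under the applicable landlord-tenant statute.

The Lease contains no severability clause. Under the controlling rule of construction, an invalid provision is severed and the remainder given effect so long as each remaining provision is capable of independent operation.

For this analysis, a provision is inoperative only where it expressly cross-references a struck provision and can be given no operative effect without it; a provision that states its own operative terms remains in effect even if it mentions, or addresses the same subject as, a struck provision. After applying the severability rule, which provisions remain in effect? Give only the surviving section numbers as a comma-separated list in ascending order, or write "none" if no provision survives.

Section 4 is struck. Section 5 does nothing except set the carve-out from the assignment restriction by reference to Section 4; with Section 4 gone it has no independent effect and is inoperative. Under the stated default rule, only provisions that cannot operate independently fall away; the rest are enforced. The provisions still in force are Section 1, Section 2, and Section 3.

1, 2, 3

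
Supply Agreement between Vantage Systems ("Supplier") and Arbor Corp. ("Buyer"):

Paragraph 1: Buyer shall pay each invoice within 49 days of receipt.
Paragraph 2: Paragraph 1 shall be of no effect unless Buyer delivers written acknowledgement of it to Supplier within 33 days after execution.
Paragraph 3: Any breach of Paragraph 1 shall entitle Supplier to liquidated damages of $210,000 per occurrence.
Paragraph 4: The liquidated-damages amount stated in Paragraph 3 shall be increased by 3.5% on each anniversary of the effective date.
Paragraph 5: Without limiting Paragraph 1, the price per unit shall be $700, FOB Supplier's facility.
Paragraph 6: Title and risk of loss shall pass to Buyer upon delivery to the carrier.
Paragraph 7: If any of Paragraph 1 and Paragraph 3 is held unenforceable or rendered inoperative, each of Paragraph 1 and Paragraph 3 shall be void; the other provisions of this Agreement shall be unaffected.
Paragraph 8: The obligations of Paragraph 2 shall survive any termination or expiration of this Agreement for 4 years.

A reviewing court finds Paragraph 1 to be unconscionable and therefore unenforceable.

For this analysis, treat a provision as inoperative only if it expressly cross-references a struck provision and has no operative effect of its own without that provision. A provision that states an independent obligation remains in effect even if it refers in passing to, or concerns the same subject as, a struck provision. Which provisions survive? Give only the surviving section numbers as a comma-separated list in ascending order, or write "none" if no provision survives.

5, 6, 7

Paragraph 1 is struck. Paragraph 2 merely fixes the acknowledgement condition for Paragraph 1; with Paragraph 1 gone it has nothing to operate on and falls away. Paragraph 3 does nothing except set the liquidated-damages amount by reference to Paragraph 1; with Paragraph 1 gone it has no independent effect and is inoperative. Paragraph 4 has no operative effect of its own apart from Paragraph 3 and is therefore inoperative. Paragraph 8 operates only by reference to Paragraph 2, so it falls with Paragraph 2. Although Paragraph 5 refers to Paragraph 1, its operative terms do not depend on Paragraph 1, so it remains in effect. Paragraph 7 declares Paragraph 1 and Paragraph 3 mutually dependent; since one of them has fallen, all of them are of no effect. The remainder continues in force under Paragraph 7. The provisions still in force are Paragraph 5, Paragraph 6, and Paragraph 7.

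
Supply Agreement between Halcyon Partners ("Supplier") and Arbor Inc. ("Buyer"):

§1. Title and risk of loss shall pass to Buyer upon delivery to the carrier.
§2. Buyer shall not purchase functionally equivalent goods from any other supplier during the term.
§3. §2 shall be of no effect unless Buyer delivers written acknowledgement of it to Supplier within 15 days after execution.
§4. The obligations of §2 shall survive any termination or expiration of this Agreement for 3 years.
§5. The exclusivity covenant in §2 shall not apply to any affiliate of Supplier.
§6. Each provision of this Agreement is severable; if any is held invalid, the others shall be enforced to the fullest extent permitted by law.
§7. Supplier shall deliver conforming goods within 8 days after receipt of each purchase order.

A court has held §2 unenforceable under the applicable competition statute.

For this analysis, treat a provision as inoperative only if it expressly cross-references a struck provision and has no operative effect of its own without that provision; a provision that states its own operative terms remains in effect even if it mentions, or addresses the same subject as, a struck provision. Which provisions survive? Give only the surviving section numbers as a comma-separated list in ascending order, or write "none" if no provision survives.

1, 6, 7

§2 is struck. §3 has no operative effect of its own apart from §2 and is therefore inoperative. The only function of §4 is the survival period for §2, so it cannot stand once §2 is removed. §5 operates only by reference to §2, so it falls with §2. Under the severability clause in §6, the remaining provisions continue in force. That leaves §1, §6, and §7 in effect.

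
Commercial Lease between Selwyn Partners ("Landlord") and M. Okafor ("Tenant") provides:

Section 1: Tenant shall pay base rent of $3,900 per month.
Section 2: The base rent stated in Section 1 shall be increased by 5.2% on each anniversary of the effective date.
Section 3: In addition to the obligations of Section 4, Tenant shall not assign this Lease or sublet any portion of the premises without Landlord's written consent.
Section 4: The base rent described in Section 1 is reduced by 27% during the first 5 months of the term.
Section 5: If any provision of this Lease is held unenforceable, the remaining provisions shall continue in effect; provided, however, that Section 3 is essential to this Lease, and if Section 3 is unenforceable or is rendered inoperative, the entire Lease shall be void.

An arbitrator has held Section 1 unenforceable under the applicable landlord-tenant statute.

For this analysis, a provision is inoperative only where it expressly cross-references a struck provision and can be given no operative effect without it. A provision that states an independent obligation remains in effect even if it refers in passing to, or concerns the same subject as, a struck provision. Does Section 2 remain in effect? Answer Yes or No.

No

Section 1 is struck. The whole of Section 2 is the escalation of the base rent, defined by reference to Section 1, so Section 2 cannot stand once Section 1 is removed. The whole of Section 4 is the introductory reduction to the base rent, defined by reference to Section 1, so Section 4 cannot stand once Section 1 is removed. Section 3 mentions Section 4 but its own obligation stands independently of Section 4, so Section 3 is not affected. Section 5 makes Section 3 an essential term, but Section 3 is unaffected, so the severability proviso in Section 5 preserves the remaining provisions. Section 3 and Section 5 remain in effect. Section 2 is among the inoperative provisions, so the answer is no.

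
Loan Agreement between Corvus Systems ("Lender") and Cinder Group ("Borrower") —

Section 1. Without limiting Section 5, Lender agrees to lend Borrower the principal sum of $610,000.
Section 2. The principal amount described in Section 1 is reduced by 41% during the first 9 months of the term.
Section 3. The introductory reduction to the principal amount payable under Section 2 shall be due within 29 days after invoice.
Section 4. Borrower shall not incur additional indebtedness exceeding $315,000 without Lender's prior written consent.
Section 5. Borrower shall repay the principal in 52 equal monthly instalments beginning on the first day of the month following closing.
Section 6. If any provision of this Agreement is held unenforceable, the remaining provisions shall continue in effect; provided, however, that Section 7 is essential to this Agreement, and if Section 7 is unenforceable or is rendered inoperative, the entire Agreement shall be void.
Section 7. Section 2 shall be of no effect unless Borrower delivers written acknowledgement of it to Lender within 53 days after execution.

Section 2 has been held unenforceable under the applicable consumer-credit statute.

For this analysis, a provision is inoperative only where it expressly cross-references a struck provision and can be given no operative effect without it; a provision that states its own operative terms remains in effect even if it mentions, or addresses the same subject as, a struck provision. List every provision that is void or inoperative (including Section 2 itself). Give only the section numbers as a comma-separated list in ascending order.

Section 2 is struck. Section 3 has no operative effect of its own apart from Section 2 and is therefore inoperative. Section 7 has no operative effect of its own apart from Section 2 and is therefore inoperative. Section 6 makes Section 7 an essential term, and Section 7 has been rendered inoperative by the cascade; under Section 6, the entire Agreement is therefore void. No provision of the Agreement survives.

1, 2, 3, 4, 5, 6, 7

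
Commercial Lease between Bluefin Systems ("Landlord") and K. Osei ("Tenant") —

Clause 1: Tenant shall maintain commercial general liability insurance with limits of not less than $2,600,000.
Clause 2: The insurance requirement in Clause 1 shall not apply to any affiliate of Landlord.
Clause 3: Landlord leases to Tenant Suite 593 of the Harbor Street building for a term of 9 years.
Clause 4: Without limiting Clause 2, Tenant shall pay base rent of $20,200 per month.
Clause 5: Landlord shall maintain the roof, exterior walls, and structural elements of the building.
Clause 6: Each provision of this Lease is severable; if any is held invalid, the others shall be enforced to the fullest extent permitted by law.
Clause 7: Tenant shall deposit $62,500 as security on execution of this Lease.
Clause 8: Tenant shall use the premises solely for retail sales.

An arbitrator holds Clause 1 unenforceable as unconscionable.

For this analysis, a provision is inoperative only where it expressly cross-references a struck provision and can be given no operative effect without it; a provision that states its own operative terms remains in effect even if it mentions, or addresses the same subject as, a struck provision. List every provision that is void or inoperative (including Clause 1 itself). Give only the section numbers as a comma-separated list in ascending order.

Clause 1 is struck. Clause 2 operates only by reference to Clause 1, so it falls with Clause 1. Clause 4 mentions Clause 2 but its own obligation stands independently of Clause 2, so Clause 4 is not affected. Clause 6 is a severability clause and preserves every provision that can still be given independent effect. Clause 3, Clause 4, Clause 5, Clause 6, Clause 7, and Clause 8 remain in effect.

1, 2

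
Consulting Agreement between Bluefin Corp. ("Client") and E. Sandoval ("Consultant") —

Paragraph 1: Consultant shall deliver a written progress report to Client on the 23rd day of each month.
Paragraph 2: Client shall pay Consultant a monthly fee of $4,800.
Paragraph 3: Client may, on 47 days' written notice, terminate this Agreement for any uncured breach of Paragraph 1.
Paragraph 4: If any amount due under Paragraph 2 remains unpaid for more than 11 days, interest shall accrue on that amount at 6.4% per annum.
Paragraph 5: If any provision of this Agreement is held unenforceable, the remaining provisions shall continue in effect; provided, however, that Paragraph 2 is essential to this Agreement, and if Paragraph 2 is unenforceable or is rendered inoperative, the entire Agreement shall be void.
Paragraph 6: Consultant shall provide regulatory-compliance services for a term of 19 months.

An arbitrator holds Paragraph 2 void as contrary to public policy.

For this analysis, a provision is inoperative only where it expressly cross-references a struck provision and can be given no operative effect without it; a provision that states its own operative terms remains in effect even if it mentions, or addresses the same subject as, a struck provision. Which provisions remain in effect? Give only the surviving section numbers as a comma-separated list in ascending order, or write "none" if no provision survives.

none

Paragraph 2 is struck. Paragraph 4 does nothing except set the default interest on the monthly fee by reference to Paragraph 2; with Paragraph 2 gone it has no independent effect and is inoperative. Paragraph 5 makes Paragraph 2 an essential term, and Paragraph 2 is the provision held invalid; under Paragraph 5, the entire Agreement is therefore void. No provision of the Agreement survives.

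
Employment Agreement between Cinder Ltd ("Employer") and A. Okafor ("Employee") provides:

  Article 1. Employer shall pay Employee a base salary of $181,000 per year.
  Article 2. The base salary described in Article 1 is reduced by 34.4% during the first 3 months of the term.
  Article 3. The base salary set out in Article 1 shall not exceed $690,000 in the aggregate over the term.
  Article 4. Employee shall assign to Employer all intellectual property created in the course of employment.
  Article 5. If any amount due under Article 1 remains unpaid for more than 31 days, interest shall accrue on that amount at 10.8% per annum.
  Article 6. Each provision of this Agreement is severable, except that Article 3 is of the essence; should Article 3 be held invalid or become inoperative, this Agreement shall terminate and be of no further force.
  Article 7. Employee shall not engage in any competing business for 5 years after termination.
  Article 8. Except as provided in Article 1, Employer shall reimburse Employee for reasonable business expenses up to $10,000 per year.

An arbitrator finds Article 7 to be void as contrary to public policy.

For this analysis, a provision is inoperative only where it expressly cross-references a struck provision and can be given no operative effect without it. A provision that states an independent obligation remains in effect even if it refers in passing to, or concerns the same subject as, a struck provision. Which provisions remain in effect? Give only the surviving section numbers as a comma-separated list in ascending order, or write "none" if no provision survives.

Article 7 is struck. Nothing else in the Agreement is defined by reference to Article 7. Article 6 makes Article 3 an essential term, but Article 3 is unaffected, so the severability proviso in Article 6 preserves the remaining provisions. Article 1, Article 2, Article 3, Article 4, Article 5, Article 6, and Article 8 remain in effect.

1, 2, 3, 4, 5, 6, 8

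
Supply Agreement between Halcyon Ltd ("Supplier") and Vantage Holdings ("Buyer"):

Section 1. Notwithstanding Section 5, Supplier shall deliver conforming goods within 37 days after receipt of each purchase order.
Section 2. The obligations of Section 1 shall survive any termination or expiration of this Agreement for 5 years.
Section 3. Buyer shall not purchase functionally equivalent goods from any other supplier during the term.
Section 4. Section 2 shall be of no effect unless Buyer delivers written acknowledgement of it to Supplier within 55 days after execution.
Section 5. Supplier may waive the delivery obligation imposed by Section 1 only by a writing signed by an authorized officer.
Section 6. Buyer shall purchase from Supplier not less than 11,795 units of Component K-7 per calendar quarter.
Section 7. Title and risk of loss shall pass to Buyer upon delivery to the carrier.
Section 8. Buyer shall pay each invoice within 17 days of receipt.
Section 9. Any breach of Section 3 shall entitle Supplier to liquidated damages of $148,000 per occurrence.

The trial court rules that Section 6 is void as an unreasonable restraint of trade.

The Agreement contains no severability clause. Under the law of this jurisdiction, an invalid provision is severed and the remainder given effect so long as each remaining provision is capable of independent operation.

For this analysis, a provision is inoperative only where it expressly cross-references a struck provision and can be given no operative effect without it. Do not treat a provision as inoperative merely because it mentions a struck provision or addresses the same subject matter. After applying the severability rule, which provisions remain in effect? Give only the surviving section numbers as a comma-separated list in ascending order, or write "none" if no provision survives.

1, 2, 3, 4, 5, 7, 8, 9

Section 6 is struck. Nothing else in the Agreement is defined by reference to Section 6. Under the stated default rule, only provisions that cannot operate independently fall away; the rest are enforced. That leaves Section 1, Section 2, Section 3, Section 4, Section 5, Section 7, Section 8, and Section 9 in effect.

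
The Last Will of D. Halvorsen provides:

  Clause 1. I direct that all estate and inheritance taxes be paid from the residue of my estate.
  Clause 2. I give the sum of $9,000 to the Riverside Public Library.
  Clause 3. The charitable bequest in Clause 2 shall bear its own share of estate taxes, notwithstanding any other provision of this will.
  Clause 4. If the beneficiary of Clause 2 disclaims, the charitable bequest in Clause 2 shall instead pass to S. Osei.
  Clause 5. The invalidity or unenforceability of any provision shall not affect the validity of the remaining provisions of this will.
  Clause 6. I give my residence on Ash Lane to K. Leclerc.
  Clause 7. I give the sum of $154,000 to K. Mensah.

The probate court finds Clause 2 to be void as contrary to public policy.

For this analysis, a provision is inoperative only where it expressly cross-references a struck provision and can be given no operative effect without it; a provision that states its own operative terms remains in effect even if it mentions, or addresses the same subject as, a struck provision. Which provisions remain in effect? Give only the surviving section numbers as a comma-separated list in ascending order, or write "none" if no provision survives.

1, 5, 6, 7

Clause 2 is struck. The only function of Clause 3 is the tax charge on Clause 2, so it cannot stand once Clause 2 is removed. Clause 4 merely fixes the alternative disposition for Clause 2; with Clause 2 gone it has nothing to operate on and falls away. Under the severability clause in Clause 5, the remaining provisions continue in force. The provisions still in force are Clause 1, Clause 5, Clause 6, and Clause 7.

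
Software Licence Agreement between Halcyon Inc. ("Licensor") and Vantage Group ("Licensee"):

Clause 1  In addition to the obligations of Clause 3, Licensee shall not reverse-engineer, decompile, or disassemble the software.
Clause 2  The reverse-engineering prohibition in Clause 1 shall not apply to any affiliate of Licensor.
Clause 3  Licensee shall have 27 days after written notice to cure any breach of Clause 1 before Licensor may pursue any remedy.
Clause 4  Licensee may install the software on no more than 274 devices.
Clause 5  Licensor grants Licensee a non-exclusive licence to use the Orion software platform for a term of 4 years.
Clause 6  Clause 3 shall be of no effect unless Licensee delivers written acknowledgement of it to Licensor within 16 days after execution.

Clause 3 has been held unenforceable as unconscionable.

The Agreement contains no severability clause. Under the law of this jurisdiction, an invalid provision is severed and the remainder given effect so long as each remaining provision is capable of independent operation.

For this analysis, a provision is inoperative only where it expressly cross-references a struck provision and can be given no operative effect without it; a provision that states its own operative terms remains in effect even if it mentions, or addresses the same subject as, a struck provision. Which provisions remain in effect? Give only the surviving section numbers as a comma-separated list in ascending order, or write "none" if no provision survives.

1, 2, 4, 5

Clause 3 is struck. Clause 6 has no operative effect of its own apart from Clause 3 and is therefore inoperative. Although Clause 1 refers to Clause 3, its operative terms do not depend on Clause 3, so it remains in effect. Under the stated default rule, only provisions that cannot operate independently fall away; the rest are enforced. That leaves Clause 1, Clause 2, Clause 4, and Clause 5 in effect.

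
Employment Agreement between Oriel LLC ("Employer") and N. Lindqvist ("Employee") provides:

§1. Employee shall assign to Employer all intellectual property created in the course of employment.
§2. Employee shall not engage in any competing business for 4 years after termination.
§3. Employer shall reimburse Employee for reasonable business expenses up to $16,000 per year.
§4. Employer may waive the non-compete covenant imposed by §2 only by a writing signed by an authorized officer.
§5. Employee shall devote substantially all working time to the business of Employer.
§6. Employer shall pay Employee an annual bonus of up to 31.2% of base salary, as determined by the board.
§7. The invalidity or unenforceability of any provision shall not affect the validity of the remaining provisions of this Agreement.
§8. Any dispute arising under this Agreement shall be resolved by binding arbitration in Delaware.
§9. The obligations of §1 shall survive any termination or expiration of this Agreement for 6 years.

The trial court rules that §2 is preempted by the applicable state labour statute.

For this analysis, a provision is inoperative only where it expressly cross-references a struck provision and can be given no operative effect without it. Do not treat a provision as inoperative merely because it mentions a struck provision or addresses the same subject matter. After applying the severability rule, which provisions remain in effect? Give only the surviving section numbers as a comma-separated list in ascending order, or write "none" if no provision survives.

§2 is struck. §4 has no operative effect of its own apart from §2 and is therefore inoperative. §7 is a severability clause and preserves every provision that can still be given independent effect. §1, §3, §5, §6, §7, §8, and §9 remain in effect.

1, 3, 5, 6, 7, 8, 9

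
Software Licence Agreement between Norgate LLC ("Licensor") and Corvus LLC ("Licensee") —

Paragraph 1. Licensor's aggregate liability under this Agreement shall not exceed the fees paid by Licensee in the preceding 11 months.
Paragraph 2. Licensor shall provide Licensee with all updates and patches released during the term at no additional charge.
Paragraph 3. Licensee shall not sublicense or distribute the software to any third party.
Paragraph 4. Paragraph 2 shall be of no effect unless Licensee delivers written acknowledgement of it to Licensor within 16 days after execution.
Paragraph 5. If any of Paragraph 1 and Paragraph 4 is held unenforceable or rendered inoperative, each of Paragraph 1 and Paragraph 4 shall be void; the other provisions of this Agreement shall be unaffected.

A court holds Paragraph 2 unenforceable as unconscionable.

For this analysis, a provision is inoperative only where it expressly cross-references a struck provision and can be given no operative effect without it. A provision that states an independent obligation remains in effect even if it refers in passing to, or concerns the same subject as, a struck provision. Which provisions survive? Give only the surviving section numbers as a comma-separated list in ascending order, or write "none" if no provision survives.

3, 5

Paragraph 2 is struck. Paragraph 4 operates only by reference to Paragraph 2, so it falls with Paragraph 2. Paragraph 5 declares Paragraph 1 and Paragraph 4 mutually dependent; since one of them has fallen, all of them are of no effect. That brings down Paragraph 1 as well. The remainder continues in force under Paragraph 5. Paragraph 3 and Paragraph 5 remain in effect.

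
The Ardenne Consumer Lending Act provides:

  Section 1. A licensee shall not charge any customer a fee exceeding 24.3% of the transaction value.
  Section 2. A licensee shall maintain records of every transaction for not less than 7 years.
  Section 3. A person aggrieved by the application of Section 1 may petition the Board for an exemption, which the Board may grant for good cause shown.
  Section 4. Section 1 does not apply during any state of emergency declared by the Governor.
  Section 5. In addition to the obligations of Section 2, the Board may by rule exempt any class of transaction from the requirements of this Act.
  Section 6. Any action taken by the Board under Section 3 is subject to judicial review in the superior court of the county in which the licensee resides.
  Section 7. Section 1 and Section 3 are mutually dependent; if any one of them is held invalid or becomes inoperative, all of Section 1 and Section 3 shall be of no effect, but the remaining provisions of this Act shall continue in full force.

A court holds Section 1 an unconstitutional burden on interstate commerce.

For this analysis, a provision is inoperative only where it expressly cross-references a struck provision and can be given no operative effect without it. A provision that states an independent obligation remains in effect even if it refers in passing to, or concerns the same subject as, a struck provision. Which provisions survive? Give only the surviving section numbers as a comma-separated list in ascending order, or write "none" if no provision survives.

Section 1 is struck. Section 3 merely fixes the exemption procedure for Section 1; with Section 1 gone it has nothing to operate on and falls away. Section 4 has no operative effect of its own apart from Section 1 and is therefore inoperative. Section 6 has no operative effect of its own apart from Section 3 and is therefore inoperative. Section 7 declares Section 1 and Section 3 mutually dependent; since one of them has fallen, all of them are of no effect. The remainder continues in force under Section 7. The provisions still in force are Section 2, Section 5, and Section 7.

2, 5, 7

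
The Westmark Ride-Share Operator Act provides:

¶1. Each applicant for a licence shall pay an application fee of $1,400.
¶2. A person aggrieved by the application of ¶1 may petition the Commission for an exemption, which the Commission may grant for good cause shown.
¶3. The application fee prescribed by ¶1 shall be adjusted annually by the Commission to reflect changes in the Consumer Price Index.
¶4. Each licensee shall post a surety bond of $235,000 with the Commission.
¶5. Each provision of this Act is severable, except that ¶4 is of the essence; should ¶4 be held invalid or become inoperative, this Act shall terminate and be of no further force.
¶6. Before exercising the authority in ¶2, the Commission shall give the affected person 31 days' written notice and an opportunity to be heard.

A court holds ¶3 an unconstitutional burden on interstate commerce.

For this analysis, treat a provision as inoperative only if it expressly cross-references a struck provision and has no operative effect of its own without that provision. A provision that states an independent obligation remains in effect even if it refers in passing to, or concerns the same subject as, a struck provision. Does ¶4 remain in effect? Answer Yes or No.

¶3 is struck. No other provision's operative terms depend on ¶3. ¶5 makes ¶4 an essential term, but ¶4 is unaffected, so the severability proviso in ¶5 preserves the remaining provisions. ¶1, ¶2, ¶4, ¶5, and ¶6 remain in effect. ¶4 is among the surviving provisions, so the answer is yes.

Yes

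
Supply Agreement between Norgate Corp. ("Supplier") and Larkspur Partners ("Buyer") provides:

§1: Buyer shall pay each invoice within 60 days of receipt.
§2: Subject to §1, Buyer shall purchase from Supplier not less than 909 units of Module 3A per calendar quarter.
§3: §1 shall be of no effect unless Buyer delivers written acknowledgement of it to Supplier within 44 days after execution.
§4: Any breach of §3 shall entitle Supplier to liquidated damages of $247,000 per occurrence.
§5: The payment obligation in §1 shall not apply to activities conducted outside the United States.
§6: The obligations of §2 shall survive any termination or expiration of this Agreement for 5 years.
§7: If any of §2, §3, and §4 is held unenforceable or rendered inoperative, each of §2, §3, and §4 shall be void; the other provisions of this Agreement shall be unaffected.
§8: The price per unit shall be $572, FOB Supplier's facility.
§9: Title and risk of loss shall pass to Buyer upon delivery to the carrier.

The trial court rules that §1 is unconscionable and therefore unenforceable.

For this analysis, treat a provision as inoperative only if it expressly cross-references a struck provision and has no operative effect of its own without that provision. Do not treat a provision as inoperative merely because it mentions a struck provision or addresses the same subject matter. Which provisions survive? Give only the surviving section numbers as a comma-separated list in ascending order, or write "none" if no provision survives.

§1 is struck. §3 has no operative effect of its own apart from §1 and is therefore inoperative. §5 operates only by reference to §1, so it falls with §1. §4 operates only by reference to §3, so it falls with §3. §7 declares §2, §3, and §4 mutually dependent; since one of them has fallen, all of them are of no effect. That brings down §2 as well. §6 in turn depends solely on a provision now struck and likewise falls. The remainder continues in force under §7. The provisions still in force are §7, §8, and §9.

7, 8, 9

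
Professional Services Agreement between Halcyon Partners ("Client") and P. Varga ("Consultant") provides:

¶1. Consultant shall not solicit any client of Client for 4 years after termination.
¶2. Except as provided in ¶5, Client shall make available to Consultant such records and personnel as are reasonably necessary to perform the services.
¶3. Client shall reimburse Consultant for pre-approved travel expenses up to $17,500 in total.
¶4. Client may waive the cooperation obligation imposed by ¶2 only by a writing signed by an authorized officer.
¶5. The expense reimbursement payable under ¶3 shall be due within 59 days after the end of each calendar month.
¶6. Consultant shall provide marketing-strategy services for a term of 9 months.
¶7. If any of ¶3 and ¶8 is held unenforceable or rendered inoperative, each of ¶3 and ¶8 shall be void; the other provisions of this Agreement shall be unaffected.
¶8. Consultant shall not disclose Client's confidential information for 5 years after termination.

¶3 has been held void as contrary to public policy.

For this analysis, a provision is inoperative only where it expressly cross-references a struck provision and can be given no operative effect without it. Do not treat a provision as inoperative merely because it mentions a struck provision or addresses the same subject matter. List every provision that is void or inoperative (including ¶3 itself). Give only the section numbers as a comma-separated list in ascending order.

3, 5, 8

¶3 is struck. ¶5 operates only by reference to ¶3, so it falls with ¶3. Although ¶2 refers to ¶5, its operative terms do not depend on ¶5, so it remains in effect. ¶7 declares ¶3 and ¶8 mutually dependent; since one of them has fallen, all of them are of no effect. That brings down ¶8 as well. The remainder continues in force under ¶7. That leaves ¶1, ¶2, ¶4, ¶6, and ¶7 in effect.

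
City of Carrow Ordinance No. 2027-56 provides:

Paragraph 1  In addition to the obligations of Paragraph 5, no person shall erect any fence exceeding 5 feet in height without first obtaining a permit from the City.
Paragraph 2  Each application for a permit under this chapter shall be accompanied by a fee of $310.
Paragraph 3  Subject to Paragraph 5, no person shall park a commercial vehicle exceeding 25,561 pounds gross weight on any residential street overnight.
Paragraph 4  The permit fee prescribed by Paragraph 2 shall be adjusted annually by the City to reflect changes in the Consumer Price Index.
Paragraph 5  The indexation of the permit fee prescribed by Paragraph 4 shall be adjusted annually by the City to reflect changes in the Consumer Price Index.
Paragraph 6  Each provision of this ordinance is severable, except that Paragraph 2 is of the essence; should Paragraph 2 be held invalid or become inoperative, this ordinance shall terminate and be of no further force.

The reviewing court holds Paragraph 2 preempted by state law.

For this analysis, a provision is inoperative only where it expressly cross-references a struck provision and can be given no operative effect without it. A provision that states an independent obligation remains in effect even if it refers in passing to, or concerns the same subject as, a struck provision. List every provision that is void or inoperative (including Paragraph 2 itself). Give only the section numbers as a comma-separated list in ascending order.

Paragraph 2 is struck. Paragraph 4 has no operative effect of its own apart from Paragraph 2 and is therefore inoperative. Paragraph 5 operates only by reference to Paragraph 4, so it falls with Paragraph 4. Paragraph 6 makes Paragraph 2 an essential term, and Paragraph 2 is the provision held invalid; under Paragraph 6, the entire ordinance is therefore void. No provision of the ordinance survives.

1, 2, 3, 4, 5, 6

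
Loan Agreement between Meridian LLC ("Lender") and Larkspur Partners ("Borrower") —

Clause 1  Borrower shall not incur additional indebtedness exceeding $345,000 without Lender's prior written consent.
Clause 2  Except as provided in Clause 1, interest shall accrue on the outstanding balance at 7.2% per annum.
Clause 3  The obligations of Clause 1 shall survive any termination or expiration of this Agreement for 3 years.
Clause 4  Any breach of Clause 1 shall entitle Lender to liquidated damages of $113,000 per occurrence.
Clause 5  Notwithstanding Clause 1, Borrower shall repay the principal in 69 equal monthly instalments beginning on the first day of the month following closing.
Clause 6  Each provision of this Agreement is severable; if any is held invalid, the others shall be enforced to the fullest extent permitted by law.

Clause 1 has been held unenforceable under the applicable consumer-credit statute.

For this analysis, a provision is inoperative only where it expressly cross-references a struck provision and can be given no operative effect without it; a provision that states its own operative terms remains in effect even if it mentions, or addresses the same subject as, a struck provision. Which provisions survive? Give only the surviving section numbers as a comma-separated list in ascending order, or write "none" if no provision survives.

Clause 1 is struck. Clause 3 merely fixes the survival period for Clause 1; with Clause 1 gone it has nothing to operate on and falls away. Clause 4 operates only by reference to Clause 1, so it falls with Clause 1. Clause 5 mentions Clause 1 but its own obligation stands independently of Clause 1, so Clause 5 is not affected. Although Clause 2 refers to Clause 1, its operative terms do not depend on Clause 1, so it remains in effect. Under the severability clause in Clause 6, the remaining provisions continue in force. The provisions still in force are Clause 2, Clause 5, and Clause 6.

2, 5, 6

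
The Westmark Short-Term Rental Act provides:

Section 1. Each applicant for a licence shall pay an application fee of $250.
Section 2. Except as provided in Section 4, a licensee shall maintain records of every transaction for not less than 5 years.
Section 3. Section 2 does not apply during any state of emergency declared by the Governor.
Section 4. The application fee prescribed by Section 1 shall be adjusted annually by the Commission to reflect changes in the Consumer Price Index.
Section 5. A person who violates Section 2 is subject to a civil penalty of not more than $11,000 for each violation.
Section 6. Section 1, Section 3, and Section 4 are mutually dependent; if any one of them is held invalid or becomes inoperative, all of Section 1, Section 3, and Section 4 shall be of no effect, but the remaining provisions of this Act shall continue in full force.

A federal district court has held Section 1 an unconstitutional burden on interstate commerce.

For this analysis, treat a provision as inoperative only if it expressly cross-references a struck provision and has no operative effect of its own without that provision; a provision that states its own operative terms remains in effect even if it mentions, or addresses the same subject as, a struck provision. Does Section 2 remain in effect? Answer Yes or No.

Yes

Section 1 is struck. Section 4 operates only by reference to Section 1, so it falls with Section 1. Section 2 mentions Section 4 but its own obligation stands independently of Section 4, so Section 2 is not affected. Section 6 declares Section 1, Section 3, and Section 4 mutually dependent; since one of them has fallen, all of them are of no effect. That brings down Section 3 as well. The remainder continues in force under Section 6. The provisions still in force are Section 2, Section 5, and Section 6. Section 2 is among the surviving provisions, so the answer is yes.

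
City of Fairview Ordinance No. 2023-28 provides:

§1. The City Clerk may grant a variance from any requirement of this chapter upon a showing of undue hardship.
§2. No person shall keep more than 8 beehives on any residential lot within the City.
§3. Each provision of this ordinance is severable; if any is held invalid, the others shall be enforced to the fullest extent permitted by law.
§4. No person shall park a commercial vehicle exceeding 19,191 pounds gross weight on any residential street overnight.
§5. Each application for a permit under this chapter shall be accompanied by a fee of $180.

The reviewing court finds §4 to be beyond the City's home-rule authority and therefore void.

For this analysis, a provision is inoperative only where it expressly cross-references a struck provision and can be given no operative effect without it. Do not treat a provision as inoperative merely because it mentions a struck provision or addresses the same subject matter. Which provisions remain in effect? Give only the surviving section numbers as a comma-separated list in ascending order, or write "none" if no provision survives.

1, 2, 3, 5

§4 is struck. No other provision's operative terms depend on §4. §3 is a severability clause and preserves every provision that can still be given independent effect. That leaves §1, §2, §3, and §5 in effect.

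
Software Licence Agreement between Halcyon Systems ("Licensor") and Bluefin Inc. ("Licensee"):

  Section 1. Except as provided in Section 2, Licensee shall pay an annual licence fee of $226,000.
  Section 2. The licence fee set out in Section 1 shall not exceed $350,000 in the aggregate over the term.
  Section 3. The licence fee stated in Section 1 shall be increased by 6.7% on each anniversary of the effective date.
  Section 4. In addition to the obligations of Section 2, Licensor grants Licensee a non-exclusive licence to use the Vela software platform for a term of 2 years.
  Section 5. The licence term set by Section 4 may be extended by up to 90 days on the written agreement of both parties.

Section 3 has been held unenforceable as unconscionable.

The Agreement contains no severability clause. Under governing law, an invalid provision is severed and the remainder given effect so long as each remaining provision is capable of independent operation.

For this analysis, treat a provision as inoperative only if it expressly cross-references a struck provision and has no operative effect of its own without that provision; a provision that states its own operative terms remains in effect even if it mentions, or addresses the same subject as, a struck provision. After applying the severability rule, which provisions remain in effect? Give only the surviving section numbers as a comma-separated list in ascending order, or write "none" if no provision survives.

Section 3 is struck. Nothing else in the Agreement is defined by reference to Section 3. With no severability clause, the stated default rule severs what cannot stand and enforces each remaining provision that can operate on its own. Section 1, Section 2, Section 4, and Section 5 remain in effect.

1, 2, 4, 5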